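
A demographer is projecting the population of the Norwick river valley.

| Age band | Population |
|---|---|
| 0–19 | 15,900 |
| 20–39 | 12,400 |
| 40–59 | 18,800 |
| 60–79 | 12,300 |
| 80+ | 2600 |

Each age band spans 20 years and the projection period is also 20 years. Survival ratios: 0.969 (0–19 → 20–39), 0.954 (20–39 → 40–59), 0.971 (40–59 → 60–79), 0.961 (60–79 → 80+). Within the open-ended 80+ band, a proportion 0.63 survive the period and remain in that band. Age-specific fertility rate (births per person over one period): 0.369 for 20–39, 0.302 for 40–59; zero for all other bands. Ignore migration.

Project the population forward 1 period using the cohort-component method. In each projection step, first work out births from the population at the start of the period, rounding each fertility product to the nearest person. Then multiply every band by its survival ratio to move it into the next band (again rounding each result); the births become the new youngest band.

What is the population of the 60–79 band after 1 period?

18255

After projecting period 1:
Births: 12400 * 0.369 = 4576, 18800 * 0.302 = 5678 — total 10254
20–39: 15900 * 0.969 = 15407
40–59: 12400 * 0.954 = 11830
60–79: 18800 * 0.971 = 18255
80+: 12300 * 0.961 + 2600 * 0.63 = 11820 + 1638 = 13458
→ [10254, 15407, 11830, 18255, 13458]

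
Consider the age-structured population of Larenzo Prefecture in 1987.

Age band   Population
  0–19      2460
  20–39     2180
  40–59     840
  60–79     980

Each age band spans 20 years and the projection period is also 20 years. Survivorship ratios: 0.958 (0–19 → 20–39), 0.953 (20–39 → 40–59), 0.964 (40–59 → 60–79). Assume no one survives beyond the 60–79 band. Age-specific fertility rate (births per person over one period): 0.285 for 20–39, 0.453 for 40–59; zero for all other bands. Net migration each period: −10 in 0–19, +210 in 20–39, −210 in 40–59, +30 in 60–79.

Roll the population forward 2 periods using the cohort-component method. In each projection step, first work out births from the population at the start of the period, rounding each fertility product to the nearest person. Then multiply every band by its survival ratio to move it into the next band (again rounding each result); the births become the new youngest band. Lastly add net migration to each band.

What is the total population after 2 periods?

6795

(Bands numbered youngest = 1 to oldest = 4.)
Period 1.
Births: 2180 * 0.285 = 621 ; 840 * 0.453 = 381 → total 1002
Band 2: 2460 * 0.958 = 2357
Band 3: 2180 * 0.953 = 2078
Band 4: 840 * 0.964 = 810
Net migration: Band 1 − 10 → 992; Band 2 + 210 → 2567; Band 3 − 210 → 1868; Band 4 + 30 → 840
Population now: 0–19=992, 20–39=2567, 40–59=1868, 60–79=840
Period 2.
Births: 2567 * 0.285 = 732 ; 1868 * 0.453 = 846 → total 1578
Band 2: 992 * 0.958 = 950
Band 3: 2567 * 0.953 = 2446
Band 4: 1868 * 0.964 = 1801
Net migration: Band 1 − 10 → 1568; Band 2 + 210 → 1160; Band 3 − 210 → 2236; Band 4 + 30 → 1831
Population now: 0–19=1568, 20–39=1160, 40–59=2236, 60–79=1831
Total after period 2: 1568 + 1160 + 2236 + 1831 = 6795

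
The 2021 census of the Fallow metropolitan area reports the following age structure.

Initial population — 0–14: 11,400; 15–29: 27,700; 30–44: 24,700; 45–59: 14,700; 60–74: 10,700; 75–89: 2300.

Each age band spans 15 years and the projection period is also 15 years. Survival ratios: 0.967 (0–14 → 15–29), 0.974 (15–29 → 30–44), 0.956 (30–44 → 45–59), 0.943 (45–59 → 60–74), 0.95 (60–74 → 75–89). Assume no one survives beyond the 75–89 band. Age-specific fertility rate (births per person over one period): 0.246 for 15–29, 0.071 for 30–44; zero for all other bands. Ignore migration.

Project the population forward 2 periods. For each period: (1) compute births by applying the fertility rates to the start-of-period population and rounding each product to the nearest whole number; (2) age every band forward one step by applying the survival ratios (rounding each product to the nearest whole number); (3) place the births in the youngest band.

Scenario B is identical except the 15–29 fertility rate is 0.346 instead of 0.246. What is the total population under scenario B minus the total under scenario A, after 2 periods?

Period 1.
Births: 27700 × 0.246 = 6814  |  24700 × 0.071 = 1754 → 8568
15–29: 11400 × 0.967 = 11024
30–44: 27700 × 0.974 = 26980
45–59: 24700 × 0.956 = 23613
60–74: 14700 × 0.943 = 13862
75–89: 10700 × 0.95 = 10165
→ [8568, 11024, 26980, 23613, 13862, 10165]
Period 2.
Births: 11024 × 0.246 = 2712  |  26980 × 0.071 = 1916 → 4628
15–29: 8568 × 0.967 = 8285
30–44: 11024 × 0.974 = 10737
45–59: 26980 × 0.956 = 25793
60–74: 23613 × 0.943 = 22267
75–89: 13862 × 0.95 = 13169
→ [4628, 8285, 10737, 25793, 22267, 13169]
Scenario A total after 2 periods: 84879
Scenario B projection —
Period 1.
Births: 27700 × 0.346 = 9584  |  24700 × 0.071 = 1754 → 11338
15–29: 11400 × 0.967 = 11024
30–44: 27700 × 0.974 = 26980
45–59: 24700 × 0.956 = 23613
60–74: 14700 × 0.943 = 13862
75–89: 10700 × 0.95 = 10165
→ [11338, 11024, 26980, 23613, 13862, 10165]
Period 2.
Births: 11024 × 0.346 = 3814  |  26980 × 0.071 = 1916 → 5730
15–29: 11338 × 0.967 = 10964
30–44: 11024 × 0.974 = 10737
45–59: 26980 × 0.956 = 25793
60–74: 23613 × 0.943 = 22267
75–89: 13862 × 0.95 = 13169
→ [5730, 10964, 10737, 25793, 22267, 13169]
Scenario B total after 2 periods: 88660
Difference B − A = 88660 − 84879 = 3781

3781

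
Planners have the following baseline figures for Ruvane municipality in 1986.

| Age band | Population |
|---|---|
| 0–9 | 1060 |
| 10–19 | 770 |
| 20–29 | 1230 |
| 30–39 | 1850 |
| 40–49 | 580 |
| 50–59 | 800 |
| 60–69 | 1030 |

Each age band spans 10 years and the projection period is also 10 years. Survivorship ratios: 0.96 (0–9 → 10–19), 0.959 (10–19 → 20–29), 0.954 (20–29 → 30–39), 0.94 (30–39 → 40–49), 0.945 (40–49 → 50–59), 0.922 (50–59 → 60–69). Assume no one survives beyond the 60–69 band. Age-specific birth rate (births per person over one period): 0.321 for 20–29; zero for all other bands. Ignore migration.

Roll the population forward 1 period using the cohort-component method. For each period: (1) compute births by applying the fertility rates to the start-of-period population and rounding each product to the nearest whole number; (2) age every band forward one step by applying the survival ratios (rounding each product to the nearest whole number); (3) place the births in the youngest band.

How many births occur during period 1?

After projecting period 1:
Births: 1230 * 0.321 = 395
10–19: 1060 * 0.96 = 1018
20–29: 770 * 0.959 = 738
30–39: 1230 * 0.954 = 1173
40–49: 1850 * 0.94 = 1739
50–59: 580 * 0.945 = 548
60–69: 800 * 0.922 = 738
Giving 395 / 1018 / 738 / 1173 / 1739 / 548 / 738.

395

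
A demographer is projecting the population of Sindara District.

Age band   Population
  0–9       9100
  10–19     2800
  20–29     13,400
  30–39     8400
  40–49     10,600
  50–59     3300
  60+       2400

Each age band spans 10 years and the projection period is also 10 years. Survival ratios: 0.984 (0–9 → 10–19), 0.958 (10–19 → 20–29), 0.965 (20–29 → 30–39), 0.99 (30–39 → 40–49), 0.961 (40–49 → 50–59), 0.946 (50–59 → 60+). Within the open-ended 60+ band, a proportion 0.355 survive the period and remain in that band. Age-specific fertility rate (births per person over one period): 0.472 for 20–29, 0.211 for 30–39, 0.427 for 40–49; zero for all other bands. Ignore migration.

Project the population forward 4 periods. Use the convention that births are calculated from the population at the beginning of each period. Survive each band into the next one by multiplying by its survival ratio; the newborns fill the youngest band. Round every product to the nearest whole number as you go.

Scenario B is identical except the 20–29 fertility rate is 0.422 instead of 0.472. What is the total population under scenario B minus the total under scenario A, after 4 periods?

After projecting period 1:
Births: 13400 × 0.472 = 6325, 8400 × 0.211 = 1772, 10600 × 0.427 = 4526 ⇒ total 12623
10–19: 9100 × 0.984 = 8954
20–29: 2800 × 0.958 = 2682
30–39: 13400 × 0.965 = 12931
40–49: 8400 × 0.99 = 8316
50–59: 10600 × 0.961 = 10187
60+: 3300 × 0.946 + 2400 × 0.355 = 3122 + 852 = 3974
Population now: 0–9=12623, 10–19=8954, 20–29=2682, 30–39=12931, 40–49=8316, 50–59=10187, 60+=3974
After projecting period 2:
Births: 2682 × 0.472 = 1266, 12931 × 0.211 = 2728, 8316 × 0.427 = 3551 ⇒ total 7545
10–19: 12623 × 0.984 = 12421
20–29: 8954 × 0.958 = 8578
30–39: 2682 × 0.965 = 2588
40–49: 12931 × 0.99 = 12802
50–59: 8316 × 0.961 = 7992
60+: 10187 × 0.946 + 3974 × 0.355 = 9637 + 1411 = 11048
Population now: 0–9=7545, 10–19=12421, 20–29=8578, 30–39=2588, 40–49=12802, 50–59=7992, 60+=11048
After projecting period 3:
Births: 8578 × 0.472 = 4049, 2588 × 0.211 = 546, 12802 × 0.427 = 5466 ⇒ total 10061
10–19: 7545 × 0.984 = 7424
20–29: 12421 × 0.958 = 11899
30–39: 8578 × 0.965 = 8278
40–49: 2588 × 0.99 = 2562
50–59: 12802 × 0.961 = 12303
60+: 7992 × 0.946 + 11048 × 0.355 = 7560 + 3922 = 11482
Population now: 0–9=10061, 10–19=7424, 20–29=11899, 30–39=8278, 40–49=2562, 50–59=12303, 60+=11482
After projecting period 4:
Births: 11899 × 0.472 = 5616, 8278 × 0.211 = 1747, 2562 × 0.427 = 1094 ⇒ total 8457
10–19: 10061 × 0.984 = 9900
20–29: 7424 × 0.958 = 7112
30–39: 11899 × 0.965 = 11483
40–49: 8278 × 0.99 = 8195
50–59: 2562 × 0.961 = 2462
60+: 12303 × 0.946 + 11482 × 0.355 = 11639 + 4076 = 15715
Population now: 0–9=8457, 10–19=9900, 20–29=7112, 30–39=11483, 40–49=8195, 50–59=2462, 60+=15715
Scenario A total after 4 periods: 63324
Scenario B projection —
After projecting period 1:
Births: 13400 × 0.422 = 5655, 8400 × 0.211 = 1772, 10600 × 0.427 = 4526 ⇒ total 11953
10–19: 9100 × 0.984 = 8954
20–29: 2800 × 0.958 = 2682
30–39: 13400 × 0.965 = 12931
40–49: 8400 × 0.99 = 8316
50–59: 10600 × 0.961 = 10187
60+: 3300 × 0.946 + 2400 × 0.355 = 3122 + 852 = 3974
Population now: 0–9=11953, 10–19=8954, 20–29=2682, 30–39=12931, 40–49=8316, 50–59=10187, 60+=3974
After projecting period 2:
Births: 2682 × 0.422 = 1132, 12931 × 0.211 = 2728, 8316 × 0.427 = 3551 ⇒ total 7411
10–19: 11953 × 0.984 = 11762
20–29: 8954 × 0.958 = 8578
30–39: 2682 × 0.965 = 2588
40–49: 12931 × 0.99 = 12802
50–59: 8316 × 0.961 = 7992
60+: 10187 × 0.946 + 3974 × 0.355 = 9637 + 1411 = 11048
Population now: 0–9=7411, 10–19=11762, 20–29=8578, 30–39=2588, 40–49=12802, 50–59=7992, 60+=11048
After projecting period 3:
Births: 8578 × 0.422 = 3620, 2588 × 0.211 = 546, 12802 × 0.427 = 5466 ⇒ total 9632
10–19: 7411 × 0.984 = 7292
20–29: 11762 × 0.958 = 11268
30–39: 8578 × 0.965 = 8278
40–49: 2588 × 0.99 = 2562
50–59: 12802 × 0.961 = 12303
60+: 7992 × 0.946 + 11048 × 0.355 = 7560 + 3922 = 11482
Population now: 0–9=9632, 10–19=7292, 20–29=11268, 30–39=8278, 40–49=2562, 50–59=12303, 60+=11482
After projecting period 4:
Births: 11268 × 0.422 = 4755, 8278 × 0.211 = 1747, 2562 × 0.427 = 1094 ⇒ total 7596
10–19: 9632 × 0.984 = 9478
20–29: 7292 × 0.958 = 6986
30–39: 11268 × 0.965 = 10874
40–49: 8278 × 0.99 = 8195
50–59: 2562 × 0.961 = 2462
60+: 12303 × 0.946 + 11482 × 0.355 = 11639 + 4076 = 15715
Population now: 0–9=7596, 10–19=9478, 20–29=6986, 30–39=10874, 40–49=8195, 50–59=2462, 60+=15715
Scenario B total after 4 periods: 61306
Difference B − A = 61306 − 63324 = -2018

-2018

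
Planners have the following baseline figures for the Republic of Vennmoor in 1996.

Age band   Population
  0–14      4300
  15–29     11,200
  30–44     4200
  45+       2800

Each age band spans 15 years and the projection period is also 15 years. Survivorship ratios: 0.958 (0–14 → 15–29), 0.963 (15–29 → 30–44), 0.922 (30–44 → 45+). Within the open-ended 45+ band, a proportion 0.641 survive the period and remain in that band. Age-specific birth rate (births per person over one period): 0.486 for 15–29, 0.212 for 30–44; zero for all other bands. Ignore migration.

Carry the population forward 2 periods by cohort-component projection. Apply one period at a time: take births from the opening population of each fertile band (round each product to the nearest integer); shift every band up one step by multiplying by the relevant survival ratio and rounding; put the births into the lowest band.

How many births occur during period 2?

After projecting period 1:
Births: 11200 × 0.486 = 5443  |  4200 × 0.212 = 890 ⇒ total 6333
15–29: 4300 × 0.958 = 4119
30–44: 11200 × 0.963 = 10786
45+: 4200 × 0.922 + 2800 × 0.641 = 3872 + 1795 = 5667
Giving 6333 / 4119 / 10786 / 5667.
After projecting period 2:
Births: 4119 × 0.486 = 2002  |  10786 × 0.212 = 2287 ⇒ total 4289
15–29: 6333 × 0.958 = 6067
30–44: 4119 × 0.963 = 3967
45+: 10786 × 0.922 + 5667 × 0.641 = 9945 + 3633 = 13578
Giving 4289 / 6067 / 3967 / 13578.

4289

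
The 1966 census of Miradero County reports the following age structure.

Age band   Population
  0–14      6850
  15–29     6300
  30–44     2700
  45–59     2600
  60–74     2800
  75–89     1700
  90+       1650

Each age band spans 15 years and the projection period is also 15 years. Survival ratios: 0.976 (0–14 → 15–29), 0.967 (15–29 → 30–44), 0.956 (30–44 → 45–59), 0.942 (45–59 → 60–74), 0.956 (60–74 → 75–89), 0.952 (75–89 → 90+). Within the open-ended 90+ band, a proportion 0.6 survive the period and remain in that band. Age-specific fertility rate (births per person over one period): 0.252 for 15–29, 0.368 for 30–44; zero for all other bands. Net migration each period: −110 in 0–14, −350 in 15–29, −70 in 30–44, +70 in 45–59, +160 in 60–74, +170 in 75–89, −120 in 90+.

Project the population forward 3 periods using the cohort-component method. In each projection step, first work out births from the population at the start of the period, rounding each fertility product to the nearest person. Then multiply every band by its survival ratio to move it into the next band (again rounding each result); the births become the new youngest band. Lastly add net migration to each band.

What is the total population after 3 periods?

Call the groups 1 to 7, youngest first.
— Period 1 —
Births: 6300 × 0.252 = 1588, 2700 × 0.368 = 994 — total 2582
Group 2: 6850 × 0.976 = 6686
Group 3: 6300 × 0.967 = 6092
Group 4: 2700 × 0.956 = 2581
Group 5: 2600 × 0.942 = 2449
Group 6: 2800 × 0.956 = 2677
Group 7: 1700 × 0.952 + 1650 × 0.6 = 1618 + 990 = 2608
Net migration: Group 1 − 110 → 2472; Group 2 − 350 → 6336; Group 3 − 70 → 6022; Group 4 + 70 → 2651; Group 5 + 160 → 2609; Group 6 + 170 → 2847; Group 7 − 120 → 2488
Population now: 0–14=2472, 15–29=6336, 30–44=6022, 45–59=2651, 60–74=2609, 75–89=2847, 90+=2488
— Period 2 —
Births: 6336 × 0.252 = 1597, 6022 × 0.368 = 2216 — total 3813
Group 2: 2472 × 0.976 = 2413
Group 3: 6336 × 0.967 = 6127
Group 4: 6022 × 0.956 = 5757
Group 5: 2651 × 0.942 = 2497
Group 6: 2609 × 0.956 = 2494
Group 7: 2847 × 0.952 + 2488 × 0.6 = 2710 + 1493 = 4203
Net migration: Group 1 − 110 → 3703; Group 2 − 350 → 2063; Group 3 − 70 → 6057; Group 4 + 70 → 5827; Group 5 + 160 → 2657; Group 6 + 170 → 2664; Group 7 − 120 → 4083
Population now: 0–14=3703, 15–29=2063, 30–44=6057, 45–59=5827, 60–74=2657, 75–89=2664, 90+=4083
— Period 3 —
Births: 2063 × 0.252 = 520, 6057 × 0.368 = 2229 — total 2749
Group 2: 3703 × 0.976 = 3614
Group 3: 2063 × 0.967 = 1995
Group 4: 6057 × 0.956 = 5790
Group 5: 5827 × 0.942 = 5489
Group 6: 2657 × 0.956 = 2540
Group 7: 2664 × 0.952 + 4083 × 0.6 = 2536 + 2450 = 4986
Net migration: Group 1 − 110 → 2639; Group 2 − 350 → 3264; Group 3 − 70 → 1925; Group 4 + 70 → 5860; Group 5 + 160 → 5649; Group 6 + 170 → 2710; Group 7 − 120 → 4866
Population now: 0–14=2639, 15–29=3264, 30–44=1925, 45–59=5860, 60–74=5649, 75–89=2710, 90+=4866
Total after period 3: 2639 + 3264 + 1925 + 5860 + 5649 + 2710 + 4866 = 26913

26913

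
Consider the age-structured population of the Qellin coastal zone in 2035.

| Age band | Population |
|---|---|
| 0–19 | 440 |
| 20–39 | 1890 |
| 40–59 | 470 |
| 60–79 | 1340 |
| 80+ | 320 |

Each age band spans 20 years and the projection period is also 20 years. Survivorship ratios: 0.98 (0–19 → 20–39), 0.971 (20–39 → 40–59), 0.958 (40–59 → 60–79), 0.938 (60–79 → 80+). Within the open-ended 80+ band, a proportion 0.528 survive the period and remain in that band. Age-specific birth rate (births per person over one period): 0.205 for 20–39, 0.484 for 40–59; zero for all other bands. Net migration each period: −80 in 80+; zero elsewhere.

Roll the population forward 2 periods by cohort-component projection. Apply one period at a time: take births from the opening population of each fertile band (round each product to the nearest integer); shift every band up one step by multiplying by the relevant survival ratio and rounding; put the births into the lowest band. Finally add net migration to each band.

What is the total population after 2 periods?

4808

[period 1]
Births: 1890 × 0.205 = 387 ; 470 × 0.484 = 227 → 614
20–39: 440 × 0.98 = 431
40–59: 1890 × 0.971 = 1835
60–79: 470 × 0.958 = 450
80+: 1340 × 0.938 + 320 × 0.528 = 1257 + 169 = 1426
Net migration: 80+ − 80 → 1346
Population now: 0–19=614, 20–39=431, 40–59=1835, 60–79=450, 80+=1346
[period 2]
Births: 431 × 0.205 = 88 ; 1835 × 0.484 = 888 → 976
20–39: 614 × 0.98 = 602
40–59: 431 × 0.971 = 419
60–79: 1835 × 0.958 = 1758
80+: 450 × 0.938 + 1346 × 0.528 = 422 + 711 = 1133
Net migration: 80+ − 80 → 1053
Population now: 0–19=976, 20–39=602, 40–59=419, 60–79=1758, 80+=1053
Total after period 2: 976 + 602 + 419 + 1758 + 1053 = 4808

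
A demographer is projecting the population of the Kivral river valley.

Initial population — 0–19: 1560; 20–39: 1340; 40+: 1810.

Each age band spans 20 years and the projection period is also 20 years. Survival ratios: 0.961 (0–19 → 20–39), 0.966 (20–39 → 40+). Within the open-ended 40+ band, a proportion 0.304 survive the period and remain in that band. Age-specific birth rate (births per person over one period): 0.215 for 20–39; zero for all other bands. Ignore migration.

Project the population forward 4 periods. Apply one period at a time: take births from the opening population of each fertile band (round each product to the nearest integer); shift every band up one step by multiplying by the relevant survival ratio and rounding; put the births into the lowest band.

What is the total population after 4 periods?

689

Period 1:
Births: 1340 × 0.215 = 288
20–39: 1560 × 0.961 = 1499
40+: 1340 × 0.966 + 1810 × 0.304 = 1294 + 550 = 1844
End of period: [288, 1499, 1844]
Period 2:
Births: 1499 × 0.215 = 322
20–39: 288 × 0.961 = 277
40+: 1499 × 0.966 + 1844 × 0.304 = 1448 + 561 = 2009
End of period: [322, 277, 2009]
Period 3:
Births: 277 × 0.215 = 60
20–39: 322 × 0.961 = 309
40+: 277 × 0.966 + 2009 × 0.304 = 268 + 611 = 879
End of period: [60, 309, 879]
Period 4:
Births: 309 × 0.215 = 66
20–39: 60 × 0.961 = 58
40+: 309 × 0.966 + 879 × 0.304 = 298 + 267 = 565
End of period: [66, 58, 565]
Total after period 4: 66 + 58 + 565 = 689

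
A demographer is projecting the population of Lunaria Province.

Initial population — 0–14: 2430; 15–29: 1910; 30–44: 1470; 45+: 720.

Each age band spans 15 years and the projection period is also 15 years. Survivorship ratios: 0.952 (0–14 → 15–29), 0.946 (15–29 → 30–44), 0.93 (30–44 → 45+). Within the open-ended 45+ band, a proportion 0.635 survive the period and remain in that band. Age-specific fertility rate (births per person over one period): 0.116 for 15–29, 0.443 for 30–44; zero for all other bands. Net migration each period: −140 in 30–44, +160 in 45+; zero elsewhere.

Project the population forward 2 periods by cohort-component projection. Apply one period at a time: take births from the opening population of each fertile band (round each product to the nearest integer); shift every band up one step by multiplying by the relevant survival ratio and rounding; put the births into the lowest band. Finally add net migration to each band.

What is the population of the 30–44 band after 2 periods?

2048

Period 1.
Births: 1910 × 0.116 = 222, 1470 × 0.443 = 651 ⇒ total 873
15–29: 2430 × 0.952 = 2313
30–44: 1910 × 0.946 = 1807
45+: 1470 × 0.93 + 720 × 0.635 = 1367 + 457 = 1824
Net migration: 30–44 − 140 → 1667; 45+ + 160 → 1984
Giving 873 / 2313 / 1667 / 1984.
Period 2.
Births: 2313 × 0.116 = 268, 1667 × 0.443 = 738 ⇒ total 1006
15–29: 873 × 0.952 = 831
30–44: 2313 × 0.946 = 2188
45+: 1667 × 0.93 + 1984 × 0.635 = 1550 + 1260 = 2810
Net migration: 30–44 − 140 → 2048; 45+ + 160 → 2970
Giving 1006 / 831 / 2048 / 2970.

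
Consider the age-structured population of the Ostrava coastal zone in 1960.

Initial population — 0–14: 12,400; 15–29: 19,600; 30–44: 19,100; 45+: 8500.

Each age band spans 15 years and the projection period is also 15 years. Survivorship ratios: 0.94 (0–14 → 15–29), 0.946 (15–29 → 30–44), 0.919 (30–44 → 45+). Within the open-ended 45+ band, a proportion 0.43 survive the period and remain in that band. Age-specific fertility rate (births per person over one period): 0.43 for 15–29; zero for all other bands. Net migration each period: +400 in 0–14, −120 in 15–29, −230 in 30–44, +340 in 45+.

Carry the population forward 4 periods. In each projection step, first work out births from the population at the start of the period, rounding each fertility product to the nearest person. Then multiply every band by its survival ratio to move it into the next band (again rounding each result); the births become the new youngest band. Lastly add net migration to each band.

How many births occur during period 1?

8428

After projecting period 1:
Births: 19600 × 0.43 = 8428
15–29: 12400 × 0.94 = 11656
30–44: 19600 × 0.946 = 18542
45+: 19100 × 0.919 + 8500 × 0.43 = 17553 + 3655 = 21208
Net migration: 0–14 + 400 → 8828; 15–29 − 120 → 11536; 30–44 − 230 → 18312; 45+ + 340 → 21548
Giving 8828 / 11536 / 18312 / 21548.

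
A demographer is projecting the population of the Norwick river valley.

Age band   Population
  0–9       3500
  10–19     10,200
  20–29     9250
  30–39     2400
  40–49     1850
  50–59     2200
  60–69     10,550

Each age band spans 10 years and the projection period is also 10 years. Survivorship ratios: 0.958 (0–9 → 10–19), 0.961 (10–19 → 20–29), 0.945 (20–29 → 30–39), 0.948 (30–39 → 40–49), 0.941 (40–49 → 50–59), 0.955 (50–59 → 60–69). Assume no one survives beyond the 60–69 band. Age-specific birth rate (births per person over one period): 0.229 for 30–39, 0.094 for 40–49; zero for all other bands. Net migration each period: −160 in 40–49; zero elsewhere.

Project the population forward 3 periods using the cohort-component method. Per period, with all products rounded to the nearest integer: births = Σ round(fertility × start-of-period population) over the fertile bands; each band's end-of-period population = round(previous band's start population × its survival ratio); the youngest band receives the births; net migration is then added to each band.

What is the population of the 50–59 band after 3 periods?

Numbering the bands 1..7 from youngest to oldest:
Period 1.
Births: 2400 × 0.229 = 550  |  1850 × 0.094 = 174 ⇒ total 724
Band 2: 3500 × 0.958 = 3353
Band 3: 10200 × 0.961 = 9802
Band 4: 9250 × 0.945 = 8741
Band 5: 2400 × 0.948 = 2275
Band 6: 1850 × 0.941 = 1741
Band 7: 2200 × 0.955 = 2101
Net migration: Band 5 − 160 → 2115
End of period: [724, 3353, 9802, 8741, 2115, 1741, 2101]
Period 2.
Births: 8741 × 0.229 = 2002  |  2115 × 0.094 = 199 ⇒ total 2201
Band 2: 724 × 0.958 = 694
Band 3: 3353 × 0.961 = 3222
Band 4: 9802 × 0.945 = 9263
Band 5: 8741 × 0.948 = 8286
Band 6: 2115 × 0.941 = 1990
Band 7: 1741 × 0.955 = 1663
Net migration: Band 5 − 160 → 8126
End of period: [2201, 694, 3222, 9263, 8126, 1990, 1663]
Period 3.
Births: 9263 × 0.229 = 2121  |  8126 × 0.094 = 764 ⇒ total 2885
Band 2: 2201 × 0.958 = 2109
Band 3: 694 × 0.961 = 667
Band 4: 3222 × 0.945 = 3045
Band 5: 9263 × 0.948 = 8781
Band 6: 8126 × 0.941 = 7647
Band 7: 1990 × 0.955 = 1900
Net migration: Band 5 − 160 → 8621
End of period: [2885, 2109, 667, 3045, 8621, 7647, 1900]

7647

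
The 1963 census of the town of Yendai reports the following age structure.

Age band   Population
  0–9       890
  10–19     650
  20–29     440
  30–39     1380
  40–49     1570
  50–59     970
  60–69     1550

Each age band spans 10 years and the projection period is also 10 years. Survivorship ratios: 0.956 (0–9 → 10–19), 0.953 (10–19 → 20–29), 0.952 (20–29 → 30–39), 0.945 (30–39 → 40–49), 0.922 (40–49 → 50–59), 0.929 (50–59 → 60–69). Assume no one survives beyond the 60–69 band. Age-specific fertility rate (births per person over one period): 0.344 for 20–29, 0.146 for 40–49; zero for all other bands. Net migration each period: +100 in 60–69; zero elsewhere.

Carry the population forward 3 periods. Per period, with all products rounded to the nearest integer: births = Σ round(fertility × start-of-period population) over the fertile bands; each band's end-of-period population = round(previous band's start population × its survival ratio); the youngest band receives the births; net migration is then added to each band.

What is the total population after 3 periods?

3979

[period 1]
Births: 440 × 0.344 = 151, 1570 × 0.146 = 229 → 380
10–19: 890 × 0.956 = 851
20–29: 650 × 0.953 = 619
30–39: 440 × 0.952 = 419
40–49: 1380 × 0.945 = 1304
50–59: 1570 × 0.922 = 1448
60–69: 970 × 0.929 = 901
Net migration: 60–69 + 100 → 1001
End of period: [380, 851, 619, 419, 1304, 1448, 1001]
[period 2]
Births: 619 × 0.344 = 213, 1304 × 0.146 = 190 → 403
10–19: 380 × 0.956 = 363
20–29: 851 × 0.953 = 811
30–39: 619 × 0.952 = 589
40–49: 419 × 0.945 = 396
50–59: 1304 × 0.922 = 1202
60–69: 1448 × 0.929 = 1345
Net migration: 60–69 + 100 → 1445
End of period: [403, 363, 811, 589, 396, 1202, 1445]
[period 3]
Births: 811 × 0.344 = 279, 396 × 0.146 = 58 → 337
10–19: 403 × 0.956 = 385
20–29: 363 × 0.953 = 346
30–39: 811 × 0.952 = 772
40–49: 589 × 0.945 = 557
50–59: 396 × 0.922 = 365
60–69: 1202 × 0.929 = 1117
Net migration: 60–69 + 100 → 1217
End of period: [337, 385, 346, 772, 557, 365, 1217]
Total after period 3: 337 + 385 + 346 + 772 + 557 + 365 + 1217 = 3979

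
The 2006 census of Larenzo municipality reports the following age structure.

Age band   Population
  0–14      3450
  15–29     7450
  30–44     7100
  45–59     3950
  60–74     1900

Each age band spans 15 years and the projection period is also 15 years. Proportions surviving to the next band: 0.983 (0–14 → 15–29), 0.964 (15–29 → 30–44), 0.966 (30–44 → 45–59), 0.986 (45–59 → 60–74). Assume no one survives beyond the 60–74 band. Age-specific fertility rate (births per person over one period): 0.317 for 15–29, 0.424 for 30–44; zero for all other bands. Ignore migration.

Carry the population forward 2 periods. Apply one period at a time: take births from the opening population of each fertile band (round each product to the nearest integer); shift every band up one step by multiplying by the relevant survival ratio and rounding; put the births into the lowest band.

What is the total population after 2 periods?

Call the groups 1 to 5, youngest first.
Period 1:
Births: 7450 * 0.317 = 2362 ; 7100 * 0.424 = 3010 → total 5372
Group 2: 3450 * 0.983 = 3391
Group 3: 7450 * 0.964 = 7182
Group 4: 7100 * 0.966 = 6859
Group 5: 3950 * 0.986 = 3895
Population now: 0–14=5372, 15–29=3391, 30–44=7182, 45–59=6859, 60–74=3895
Period 2:
Births: 3391 * 0.317 = 1075 ; 7182 * 0.424 = 3045 → total 4120
Group 2: 5372 * 0.983 = 5281
Group 3: 3391 * 0.964 = 3269
Group 4: 7182 * 0.966 = 6938
Group 5: 6859 * 0.986 = 6763
Population now: 0–14=4120, 15–29=5281, 30–44=3269, 45–59=6938, 60–74=6763
Total after period 2: 4120 + 5281 + 3269 + 6938 + 6763 = 26371

26371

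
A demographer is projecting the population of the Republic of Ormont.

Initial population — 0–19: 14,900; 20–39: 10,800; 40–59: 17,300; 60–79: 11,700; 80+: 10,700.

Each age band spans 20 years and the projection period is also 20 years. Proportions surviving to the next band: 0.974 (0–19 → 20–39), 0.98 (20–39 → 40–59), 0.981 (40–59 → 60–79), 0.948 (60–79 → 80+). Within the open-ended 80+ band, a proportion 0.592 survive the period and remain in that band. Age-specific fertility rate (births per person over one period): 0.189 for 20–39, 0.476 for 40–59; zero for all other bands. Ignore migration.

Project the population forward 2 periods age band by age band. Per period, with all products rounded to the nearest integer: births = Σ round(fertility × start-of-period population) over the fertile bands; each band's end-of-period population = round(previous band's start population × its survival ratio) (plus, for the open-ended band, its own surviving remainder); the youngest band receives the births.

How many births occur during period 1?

Let group 1 be 0–19 through group 5 = 80+.
After projecting period 1:
Births: 10800 × 0.189 = 2041, 17300 × 0.476 = 8235 — total 10276
Group 2: 14900 × 0.974 = 14513
Group 3: 10800 × 0.98 = 10584
Group 4: 17300 × 0.981 = 16971
Group 5: 11700 × 0.948 + 10700 × 0.592 = 11092 + 6334 = 17426
End of period: [10276, 14513, 10584, 16971, 17426]

10276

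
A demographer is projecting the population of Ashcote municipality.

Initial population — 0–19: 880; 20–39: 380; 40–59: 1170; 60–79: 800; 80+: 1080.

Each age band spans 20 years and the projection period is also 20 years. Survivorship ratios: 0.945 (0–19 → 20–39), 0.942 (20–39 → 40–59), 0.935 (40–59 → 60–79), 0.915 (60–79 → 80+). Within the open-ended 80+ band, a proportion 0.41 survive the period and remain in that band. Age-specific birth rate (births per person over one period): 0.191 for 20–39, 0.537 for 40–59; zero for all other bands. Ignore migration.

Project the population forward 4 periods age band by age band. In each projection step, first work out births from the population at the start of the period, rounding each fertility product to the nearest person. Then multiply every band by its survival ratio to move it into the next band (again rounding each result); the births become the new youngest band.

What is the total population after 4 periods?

— Period 1 —
Births: 380 × 0.191 = 73 ; 1170 × 0.537 = 628 ⇒ total 701
20–39: 880 × 0.945 = 832
40–59: 380 × 0.942 = 358
60–79: 1170 × 0.935 = 1094
80+: 800 × 0.915 + 1080 × 0.41 = 732 + 443 = 1175
Giving 701 / 832 / 358 / 1094 / 1175.
— Period 2 —
Births: 832 × 0.191 = 159 ; 358 × 0.537 = 192 ⇒ total 351
20–39: 701 × 0.945 = 662
40–59: 832 × 0.942 = 784
60–79: 358 × 0.935 = 335
80+: 1094 × 0.915 + 1175 × 0.41 = 1001 + 482 = 1483
Giving 351 / 662 / 784 / 335 / 1483.
— Period 3 —
Births: 662 × 0.191 = 126 ; 784 × 0.537 = 421 ⇒ total 547
20–39: 351 × 0.945 = 332
40–59: 662 × 0.942 = 624
60–79: 784 × 0.935 = 733
80+: 335 × 0.915 + 1483 × 0.41 = 307 + 608 = 915
Giving 547 / 332 / 624 / 733 / 915.
— Period 4 —
Births: 332 × 0.191 = 63 ; 624 × 0.537 = 335 ⇒ total 398
20–39: 547 × 0.945 = 517
40–59: 332 × 0.942 = 313
60–79: 624 × 0.935 = 583
80+: 733 × 0.915 + 915 × 0.41 = 671 + 375 = 1046
Giving 398 / 517 / 313 / 583 / 1046.
Total after period 4: 398 + 517 + 313 + 583 + 1046 = 2857

2857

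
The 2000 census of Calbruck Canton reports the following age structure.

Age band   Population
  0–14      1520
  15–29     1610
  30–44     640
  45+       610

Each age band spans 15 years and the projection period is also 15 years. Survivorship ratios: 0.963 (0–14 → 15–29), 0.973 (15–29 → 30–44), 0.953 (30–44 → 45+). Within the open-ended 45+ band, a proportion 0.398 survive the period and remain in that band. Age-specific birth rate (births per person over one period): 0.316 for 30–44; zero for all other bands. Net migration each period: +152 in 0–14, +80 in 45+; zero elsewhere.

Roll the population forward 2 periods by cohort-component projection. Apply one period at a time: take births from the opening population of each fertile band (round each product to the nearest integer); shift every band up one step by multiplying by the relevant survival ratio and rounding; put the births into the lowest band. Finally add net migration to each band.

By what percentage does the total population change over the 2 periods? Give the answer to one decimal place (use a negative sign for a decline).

[period 1]
Births: 640 × 0.316 = 202
15–29: 1520 × 0.963 = 1464
30–44: 1610 × 0.973 = 1567
45+: 640 × 0.953 + 610 × 0.398 = 610 + 243 = 853
Net migration: 0–14 + 152 → 354; 45+ + 80 → 933
→ [354, 1464, 1567, 933]
[period 2]
Births: 1567 × 0.316 = 495
15–29: 354 × 0.963 = 341
30–44: 1464 × 0.973 = 1424
45+: 1567 × 0.953 + 933 × 0.398 = 1493 + 371 = 1864
Net migration: 0–14 + 152 → 647; 45+ + 80 → 1944
→ [647, 341, 1424, 1944]
Total: 4380 → 4356; change = -24; percentage change = -0.5%

-0.5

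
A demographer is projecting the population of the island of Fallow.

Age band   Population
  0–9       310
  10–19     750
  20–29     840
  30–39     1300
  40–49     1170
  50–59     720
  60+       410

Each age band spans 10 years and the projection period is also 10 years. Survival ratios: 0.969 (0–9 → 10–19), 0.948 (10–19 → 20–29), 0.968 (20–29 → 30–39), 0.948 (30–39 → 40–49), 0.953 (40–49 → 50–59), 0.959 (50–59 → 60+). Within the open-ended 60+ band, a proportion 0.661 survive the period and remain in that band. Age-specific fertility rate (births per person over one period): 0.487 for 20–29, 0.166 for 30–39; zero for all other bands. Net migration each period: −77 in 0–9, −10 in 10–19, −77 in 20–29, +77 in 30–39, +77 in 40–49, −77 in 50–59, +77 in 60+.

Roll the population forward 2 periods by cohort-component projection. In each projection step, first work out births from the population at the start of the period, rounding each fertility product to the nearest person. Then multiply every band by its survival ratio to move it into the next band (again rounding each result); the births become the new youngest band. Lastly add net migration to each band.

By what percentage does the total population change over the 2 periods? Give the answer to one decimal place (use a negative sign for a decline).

2.5

Period 1:
Births: 840 × 0.487 = 409  |  1300 × 0.166 = 216 — total 625
10–19: 310 × 0.969 = 300
20–29: 750 × 0.948 = 711
30–39: 840 × 0.968 = 813
40–49: 1300 × 0.948 = 1232
50–59: 1170 × 0.953 = 1115
60+: 720 × 0.959 + 410 × 0.661 = 690 + 271 = 961
Net migration: 0–9 − 77 → 548; 10–19 − 10 → 290; 20–29 − 77 → 634; 30–39 + 77 → 890; 40–49 + 77 → 1309; 50–59 − 77 → 1038; 60+ + 77 → 1038
→ [548, 290, 634, 890, 1309, 1038, 1038]
Period 2:
Births: 634 × 0.487 = 309  |  890 × 0.166 = 148 — total 457
10–19: 548 × 0.969 = 531
20–29: 290 × 0.948 = 275
30–39: 634 × 0.968 = 614
40–49: 890 × 0.948 = 844
50–59: 1309 × 0.953 = 1247
60+: 1038 × 0.959 + 1038 × 0.661 = 995 + 686 = 1681
Net migration: 0–9 − 77 → 380; 10–19 − 10 → 521; 20–29 − 77 → 198; 30–39 + 77 → 691; 40–49 + 77 → 921; 50–59 − 77 → 1170; 60+ + 77 → 1758
→ [380, 521, 198, 691, 921, 1170, 1758]
Total: 5500 → 5639; change = 139; percentage change = 2.5%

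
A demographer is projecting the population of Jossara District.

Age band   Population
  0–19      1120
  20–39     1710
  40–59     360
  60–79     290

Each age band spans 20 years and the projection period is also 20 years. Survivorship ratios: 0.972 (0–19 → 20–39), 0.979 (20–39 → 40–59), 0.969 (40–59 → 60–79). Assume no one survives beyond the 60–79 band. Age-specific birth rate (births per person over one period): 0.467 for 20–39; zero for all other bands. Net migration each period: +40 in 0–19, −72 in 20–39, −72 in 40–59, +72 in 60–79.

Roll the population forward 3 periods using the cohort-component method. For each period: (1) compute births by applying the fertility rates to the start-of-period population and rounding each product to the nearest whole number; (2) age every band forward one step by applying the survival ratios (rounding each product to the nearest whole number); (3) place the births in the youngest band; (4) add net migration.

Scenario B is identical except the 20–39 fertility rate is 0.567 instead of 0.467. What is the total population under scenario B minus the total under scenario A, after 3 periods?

Let group 1 be 0–19 through group 4 = 60–79.
After projecting period 1:
Births: 1710 × 0.467 = 799
Group 2: 1120 × 0.972 = 1089
Group 3: 1710 × 0.979 = 1674
Group 4: 360 × 0.969 = 349
Net migration: Group 1 + 40 → 839; Group 2 − 72 → 1017; Group 3 − 72 → 1602; Group 4 + 72 → 421
Population now: 0–19=839, 20–39=1017, 40–59=1602, 60–79=421
After projecting period 2:
Births: 1017 × 0.467 = 475
Group 2: 839 × 0.972 = 816
Group 3: 1017 × 0.979 = 996
Group 4: 1602 × 0.969 = 1552
Net migration: Group 1 + 40 → 515; Group 2 − 72 → 744; Group 3 − 72 → 924; Group 4 + 72 → 1624
Population now: 0–19=515, 20–39=744, 40–59=924, 60–79=1624
After projecting period 3:
Births: 744 × 0.467 = 347
Group 2: 515 × 0.972 = 501
Group 3: 744 × 0.979 = 728
Group 4: 924 × 0.969 = 895
Net migration: Group 1 + 40 → 387; Group 2 − 72 → 429; Group 3 − 72 → 656; Group 4 + 72 → 967
Population now: 0–19=387, 20–39=429, 40–59=656, 60–79=967
Scenario A total after 3 periods: 2439
Scenario B projection —
After projecting period 1:
Births: 1710 × 0.567 = 970
Group 2: 1120 × 0.972 = 1089
Group 3: 1710 × 0.979 = 1674
Group 4: 360 × 0.969 = 349
Net migration: Group 1 + 40 → 1010; Group 2 − 72 → 1017; Group 3 − 72 → 1602; Group 4 + 72 → 421
Population now: 0–19=1010, 20–39=1017, 40–59=1602, 60–79=421
After projecting period 2:
Births: 1017 × 0.567 = 577
Group 2: 1010 × 0.972 = 982
Group 3: 1017 × 0.979 = 996
Group 4: 1602 × 0.969 = 1552
Net migration: Group 1 + 40 → 617; Group 2 − 72 → 910; Group 3 − 72 → 924; Group 4 + 72 → 1624
Population now: 0–19=617, 20–39=910, 40–59=924, 60–79=1624
After projecting period 3:
Births: 910 × 0.567 = 516
Group 2: 617 × 0.972 = 600
Group 3: 910 × 0.979 = 891
Group 4: 924 × 0.969 = 895
Net migration: Group 1 + 40 → 556; Group 2 − 72 → 528; Group 3 − 72 → 819; Group 4 + 72 → 967
Population now: 0–19=556, 20–39=528, 40–59=819, 60–79=967
Scenario B total after 3 periods: 2870
Difference B − A = 2870 − 2439 = 431

431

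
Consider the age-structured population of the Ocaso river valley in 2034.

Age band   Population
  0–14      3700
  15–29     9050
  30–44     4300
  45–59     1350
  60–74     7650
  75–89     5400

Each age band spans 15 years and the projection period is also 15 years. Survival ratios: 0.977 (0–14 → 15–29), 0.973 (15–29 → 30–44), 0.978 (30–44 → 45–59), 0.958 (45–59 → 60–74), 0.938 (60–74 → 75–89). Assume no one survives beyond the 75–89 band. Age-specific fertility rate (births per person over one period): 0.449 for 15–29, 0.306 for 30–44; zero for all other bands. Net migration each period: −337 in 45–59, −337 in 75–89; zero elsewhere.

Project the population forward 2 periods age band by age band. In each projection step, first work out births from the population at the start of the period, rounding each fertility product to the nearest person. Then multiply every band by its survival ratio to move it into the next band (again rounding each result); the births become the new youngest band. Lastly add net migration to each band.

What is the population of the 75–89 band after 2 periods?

Let group 1 be 0–14 through group 6 = 75–89.
Period 1.
Births: 9050 * 0.449 = 4063, 4300 * 0.306 = 1316 → total 5379
Group 2: 3700 * 0.977 = 3615
Group 3: 9050 * 0.973 = 8806
Group 4: 4300 * 0.978 = 4205
Group 5: 1350 * 0.958 = 1293
Group 6: 7650 * 0.938 = 7176
Net migration: Group 4 − 337 → 3868; Group 6 − 337 → 6839
End of period: [5379, 3615, 8806, 3868, 1293, 6839]
Period 2.
Births: 3615 * 0.449 = 1623, 8806 * 0.306 = 2695 → total 4318
Group 2: 5379 * 0.977 = 5255
Group 3: 3615 * 0.973 = 3517
Group 4: 8806 * 0.978 = 8612
Group 5: 3868 * 0.958 = 3706
Group 6: 1293 * 0.938 = 1213
Net migration: Group 4 − 337 → 8275; Group 6 − 337 → 876
End of period: [4318, 5255, 3517, 8275, 3706, 876]

876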